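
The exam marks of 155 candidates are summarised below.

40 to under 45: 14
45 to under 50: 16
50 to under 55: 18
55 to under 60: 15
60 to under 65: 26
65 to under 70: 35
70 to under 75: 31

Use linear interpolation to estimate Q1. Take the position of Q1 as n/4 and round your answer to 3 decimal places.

Cumulative frequencies: 14, 30, 48, 63, 89, 124, 155
n = 155; position = n/4 = 38.75.
This falls in the class 50 to under 55: L = 50, F = 30, f = 18, h = 5.
Lower quartile ≈ 50 + ((38.75 − 30) / 18) × 5 = 52.4306

52.431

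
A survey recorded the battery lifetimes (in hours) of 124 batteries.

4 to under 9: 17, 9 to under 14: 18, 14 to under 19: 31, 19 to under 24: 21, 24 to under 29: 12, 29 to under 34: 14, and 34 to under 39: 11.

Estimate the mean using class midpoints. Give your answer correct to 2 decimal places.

Midpoints: 6.5, 11.5, 16.5, 21.5, 26.5, 31.5, 36.5
Σfm = 17×6.5 + 18×11.5 + 31×16.5 + 21×21.5 + 12×26.5 + 14×31.5 + 11×36.5 = 2441
n = Σf = 124
Mean = 2441 / 124 = 19.6855

19.69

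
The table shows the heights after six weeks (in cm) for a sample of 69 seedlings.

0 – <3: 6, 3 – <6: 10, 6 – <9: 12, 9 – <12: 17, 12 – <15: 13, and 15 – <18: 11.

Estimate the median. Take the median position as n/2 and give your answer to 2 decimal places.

10.15

Cumulative frequencies: 6, 16, 28, 45, 58, 69
n = 69; position = n/2 = 34.5.
This falls in the class 9 – <12: L = 9, F = 28, f = 17, h = 3.
Median ≈ 9 + ((34.5 − 28) / 17) × 3 = 10.1471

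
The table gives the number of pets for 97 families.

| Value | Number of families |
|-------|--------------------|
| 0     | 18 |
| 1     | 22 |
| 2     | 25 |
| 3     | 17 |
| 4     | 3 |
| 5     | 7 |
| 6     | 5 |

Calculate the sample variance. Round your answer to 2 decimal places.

2.77

Values: 0, 1, 2, 3, 4, 5, 6
n = 97, Σfx = 200, mean = 2.0619
Σfx² = 678
Σf(x − x̄)² = Σfx² − (Σfx)²/n = 678 − 200²/97 = 265.6289
Sample variance = 265.6289 / 96 = 2.7670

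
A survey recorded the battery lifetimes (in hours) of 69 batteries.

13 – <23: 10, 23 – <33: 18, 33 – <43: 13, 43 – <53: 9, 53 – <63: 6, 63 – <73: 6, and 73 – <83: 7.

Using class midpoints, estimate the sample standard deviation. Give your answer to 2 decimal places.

Midpoints: 18, 28, 38, 48, 58, 68, 78
n = 69, Σfm = 2912, mean = 42.2029
Σfm² = 147376
Σf(m − x̄)² = Σfm² − (Σfm)²/n = 147376 − 2912²/69 = 24481.1594
Sample variance = 24481.1594 / 68 = 360.0171
Standard deviation = √360.0171 = 18.9741

18.97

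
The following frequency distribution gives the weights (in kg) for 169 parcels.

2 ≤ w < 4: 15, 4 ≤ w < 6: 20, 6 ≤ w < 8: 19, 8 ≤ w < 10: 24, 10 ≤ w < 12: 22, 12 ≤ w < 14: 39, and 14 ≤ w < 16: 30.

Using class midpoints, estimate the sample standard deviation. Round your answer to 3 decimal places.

3.898

Midpoints: 3, 5, 7, 9, 11, 13, 15
n = 169, Σfm = 1693, mean = 10.0178
Σfm² = 19513
Σf(m − x̄)² = Σfm² − (Σfm)²/n = 19513 − 1693²/169 = 2552.9467
Sample variance = 2552.9467 / 168 = 15.1961
Standard deviation = √15.1961 = 3.8982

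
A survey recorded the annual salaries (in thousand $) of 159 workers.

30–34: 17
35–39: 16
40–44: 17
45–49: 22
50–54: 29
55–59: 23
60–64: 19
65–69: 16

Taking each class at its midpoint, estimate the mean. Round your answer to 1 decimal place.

50.0

Midpoints: 32, 37, 42, 47, 52, 57, 62, 67
Σfm = 17×32 + 16×37 + 17×42 + 22×47 + 29×52 + 23×57 + 19×62 + 16×67 = 7953
n = Σf = 159
Mean = 7953 / 159 = 50.0189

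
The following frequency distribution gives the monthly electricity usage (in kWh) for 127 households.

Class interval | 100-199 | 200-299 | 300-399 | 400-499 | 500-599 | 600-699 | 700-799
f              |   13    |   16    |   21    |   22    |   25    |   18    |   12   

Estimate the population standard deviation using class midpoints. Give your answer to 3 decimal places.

Midpoints: 149.5, 249.5, 349.5, 449.5, 549.5, 649.5, 749.5
n = 127, Σfm = 57586.5, mean = 453.4370
Σfm² = 30179881.75
Σf(m − x̄)² = Σfm² − (Σfm)²/n = 30179881.75 − 57586.5²/127 = 4068031.4961
Population variance = 4068031.4961 / 127 = 32031.7441
Standard deviation = √32031.7441 = 178.9741

178.974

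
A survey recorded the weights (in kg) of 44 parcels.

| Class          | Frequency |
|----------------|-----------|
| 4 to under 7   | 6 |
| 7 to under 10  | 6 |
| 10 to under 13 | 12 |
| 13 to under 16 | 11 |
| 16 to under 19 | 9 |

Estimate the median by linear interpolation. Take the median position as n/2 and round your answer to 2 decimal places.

12.50

Cumulative frequencies: 6, 12, 24, 35, 44
n = 44; position = n/2 = 22.
This falls in the class 10 to under 13: L = 10, F = 12, f = 12, h = 3.
Median ≈ 10 + ((22 − 12) / 12) × 3 = 12.5000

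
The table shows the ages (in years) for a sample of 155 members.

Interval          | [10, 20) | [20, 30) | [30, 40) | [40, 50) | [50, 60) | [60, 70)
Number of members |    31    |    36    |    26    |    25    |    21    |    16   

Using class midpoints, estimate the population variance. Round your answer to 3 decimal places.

Midpoints: 15, 25, 35, 45, 55, 65
n = 155, Σfm = 5595, mean = 36.0968
Σfm² = 243075
Σf(m − x̄)² = Σfm² − (Σfm)²/n = 243075 − 5595²/155 = 41113.5484
Population variance = 41113.5484 / 155 = 265.2487

265.249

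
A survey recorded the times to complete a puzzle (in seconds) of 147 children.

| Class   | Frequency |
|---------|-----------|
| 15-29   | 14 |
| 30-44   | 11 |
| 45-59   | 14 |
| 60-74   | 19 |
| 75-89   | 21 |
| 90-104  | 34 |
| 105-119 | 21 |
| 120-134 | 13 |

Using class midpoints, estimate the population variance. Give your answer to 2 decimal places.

964.29

Midpoints: 22, 37, 52, 67, 82, 97, 112, 127
n = 147, Σfm = 11739, mean = 79.8571
Σfm² = 1079193
Σf(m − x̄)² = Σfm² − (Σfm)²/n = 1079193 − 11739²/147 = 141750.0000
Population variance = 141750.0000 / 147 = 964.2857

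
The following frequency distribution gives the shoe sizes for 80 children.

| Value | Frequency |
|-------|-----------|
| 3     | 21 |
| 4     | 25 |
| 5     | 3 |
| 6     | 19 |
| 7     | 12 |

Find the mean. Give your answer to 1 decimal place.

Values: 3, 4, 5, 6, 7
Σfx = 21×3 + 25×4 + 3×5 + 19×6 + 12×7 = 376
n = Σf = 80
Mean = 376 / 80 = 4.7000

4.7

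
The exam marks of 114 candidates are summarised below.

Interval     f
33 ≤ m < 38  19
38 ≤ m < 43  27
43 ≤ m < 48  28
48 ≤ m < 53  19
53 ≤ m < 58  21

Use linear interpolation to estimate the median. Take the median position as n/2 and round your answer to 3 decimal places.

Cumulative frequencies: 19, 46, 74, 93, 114
n = 114; position = n/2 = 57.
This falls in the class 43 ≤ m < 48: L = 43, F = 46, f = 28, h = 5.
Median ≈ 43 + ((57 − 46) / 28) × 5 = 44.9643

44.964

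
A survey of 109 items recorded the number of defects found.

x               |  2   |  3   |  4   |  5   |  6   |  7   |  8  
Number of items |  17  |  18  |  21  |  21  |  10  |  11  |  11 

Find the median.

Cumulative frequencies: 17, 35, 56, 77, 87, 98, 109
n = 109, so the median is the value in position (n+1)/2 = 55.
Position 55 falls at value 4.

4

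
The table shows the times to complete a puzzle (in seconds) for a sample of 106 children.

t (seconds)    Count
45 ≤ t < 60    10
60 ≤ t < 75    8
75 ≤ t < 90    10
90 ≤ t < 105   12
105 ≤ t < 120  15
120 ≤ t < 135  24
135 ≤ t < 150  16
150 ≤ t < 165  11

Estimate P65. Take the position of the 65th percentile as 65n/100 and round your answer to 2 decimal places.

Cumulative frequencies: 10, 18, 28, 40, 55, 79, 95, 106
n = 106; position = 65n/100 = 68.9.
This falls in the class 120 ≤ t < 135: L = 120, F = 55, f = 24, h = 15.
65th percentile ≈ 120 + ((68.9 − 55) / 24) × 15 = 128.6875

128.69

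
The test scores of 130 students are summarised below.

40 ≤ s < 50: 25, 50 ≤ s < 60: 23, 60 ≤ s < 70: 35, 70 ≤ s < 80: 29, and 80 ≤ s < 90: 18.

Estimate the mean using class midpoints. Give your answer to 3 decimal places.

Midpoints: 45, 55, 65, 75, 85
Σfm = 25×45 + 23×55 + 35×65 + 29×75 + 18×85 = 8370
n = Σf = 130
Mean = 8370 / 130 = 64.3846

64.385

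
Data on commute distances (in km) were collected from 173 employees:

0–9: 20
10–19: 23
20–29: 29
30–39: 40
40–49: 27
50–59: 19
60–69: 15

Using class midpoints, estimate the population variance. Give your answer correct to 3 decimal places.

Midpoints: 4.5, 14.5, 24.5, 34.5, 44.5, 54.5, 64.5
n = 173, Σfm = 5718.5, mean = 33.0549
Σfm² = 242563.25
Σf(m − x̄)² = Σfm² − (Σfm)²/n = 242563.25 − 5718.5²/173 = 53538.7283
Population variance = 53538.7283 / 173 = 309.4724

309.472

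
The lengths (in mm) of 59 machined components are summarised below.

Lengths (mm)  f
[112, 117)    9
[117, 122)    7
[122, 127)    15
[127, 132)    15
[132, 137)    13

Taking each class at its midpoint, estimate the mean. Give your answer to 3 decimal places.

125.856

Midpoints: 114.5, 119.5, 124.5, 129.5, 134.5
Σfm = 9×114.5 + 7×119.5 + 15×124.5 + 15×129.5 + 13×134.5 = 7425.5
n = Σf = 59
Mean = 7425.5 / 59 = 125.8559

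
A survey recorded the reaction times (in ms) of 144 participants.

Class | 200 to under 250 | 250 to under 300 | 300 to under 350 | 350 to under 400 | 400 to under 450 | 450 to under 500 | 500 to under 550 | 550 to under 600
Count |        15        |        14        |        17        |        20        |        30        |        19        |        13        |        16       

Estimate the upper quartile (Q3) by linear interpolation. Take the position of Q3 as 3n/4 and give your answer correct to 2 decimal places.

481.58

Cumulative frequencies: 15, 29, 46, 66, 96, 115, 128, 144
n = 144; position = 3n/4 = 108.
This falls in the class 450 to under 500: L = 450, F = 96, f = 19, h = 50.
Upper quartile ≈ 450 + ((108 − 96) / 19) × 50 = 481.5789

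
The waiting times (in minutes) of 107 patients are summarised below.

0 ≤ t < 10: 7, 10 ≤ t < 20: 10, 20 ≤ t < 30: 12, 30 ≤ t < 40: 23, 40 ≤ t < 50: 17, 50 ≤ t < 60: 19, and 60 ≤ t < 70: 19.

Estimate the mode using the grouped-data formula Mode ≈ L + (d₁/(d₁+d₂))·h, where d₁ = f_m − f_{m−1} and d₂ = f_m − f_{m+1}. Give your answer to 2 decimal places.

Modal class: 30 ≤ t < 40 (highest frequency 23).
d₁ = 23 − 12 = 11, d₂ = 23 − 17 = 6
Mode ≈ 30 + (11/(11+6)) × 10 = 30 + 6.4706 = 36.4706

36.47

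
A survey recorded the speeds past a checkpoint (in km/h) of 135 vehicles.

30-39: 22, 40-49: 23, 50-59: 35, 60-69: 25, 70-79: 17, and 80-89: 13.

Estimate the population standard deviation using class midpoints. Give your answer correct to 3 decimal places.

15.248

Midpoints: 34.5, 44.5, 54.5, 64.5, 74.5, 84.5
n = 135, Σfm = 7667.5, mean = 56.7963
Σfm² = 466873.75
Σf(m − x̄)² = Σfm² − (Σfm)²/n = 466873.75 − 7667.5²/135 = 31388.1481
Population variance = 31388.1481 / 135 = 232.5048
Standard deviation = √232.5048 = 15.2481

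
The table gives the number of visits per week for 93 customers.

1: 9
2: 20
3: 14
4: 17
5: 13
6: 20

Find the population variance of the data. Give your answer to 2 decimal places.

2.79

Values: 1, 2, 3, 4, 5, 6
n = 93, Σfx = 344, mean = 3.6989
Σfx² = 1532
Σf(x − x̄)² = Σfx² − (Σfx)²/n = 1532 − 344²/93 = 259.5699
Population variance = 259.5699 / 93 = 2.7911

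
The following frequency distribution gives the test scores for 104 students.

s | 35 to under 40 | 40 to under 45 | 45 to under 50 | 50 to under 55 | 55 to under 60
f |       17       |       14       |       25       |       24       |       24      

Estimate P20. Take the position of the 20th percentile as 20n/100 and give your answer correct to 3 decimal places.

41.357

Cumulative frequencies: 17, 31, 56, 80, 104
n = 104; position = 20n/100 = 20.8.
This falls in the class 40 to under 45: L = 40, F = 17, f = 14, h = 5.
20th percentile ≈ 40 + ((20.8 − 17) / 14) × 5 = 41.3571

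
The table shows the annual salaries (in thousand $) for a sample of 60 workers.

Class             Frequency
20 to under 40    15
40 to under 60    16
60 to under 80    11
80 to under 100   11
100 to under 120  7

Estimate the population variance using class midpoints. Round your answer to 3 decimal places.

Midpoints: 30, 50, 70, 90, 110
n = 60, Σfm = 3780, mean = 63.0000
Σfm² = 281200
Σf(m − x̄)² = Σfm² − (Σfm)²/n = 281200 − 3780²/60 = 43060.0000
Population variance = 43060.0000 / 60 = 717.6667

717.667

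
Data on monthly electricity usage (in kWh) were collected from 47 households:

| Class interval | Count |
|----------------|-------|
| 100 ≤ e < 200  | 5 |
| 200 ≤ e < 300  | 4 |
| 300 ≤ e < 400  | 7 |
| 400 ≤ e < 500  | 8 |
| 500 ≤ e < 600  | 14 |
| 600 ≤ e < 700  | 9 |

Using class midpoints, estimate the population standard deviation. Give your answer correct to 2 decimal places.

158.39

Midpoints: 150, 250, 350, 450, 550, 650
n = 47, Σfm = 21350, mean = 454.2553
Σfm² = 10877500
Σf(m − x̄)² = Σfm² − (Σfm)²/n = 10877500 − 21350²/47 = 1179148.9362
Population variance = 1179148.9362 / 47 = 25088.2752
Standard deviation = √25088.2752 = 158.3928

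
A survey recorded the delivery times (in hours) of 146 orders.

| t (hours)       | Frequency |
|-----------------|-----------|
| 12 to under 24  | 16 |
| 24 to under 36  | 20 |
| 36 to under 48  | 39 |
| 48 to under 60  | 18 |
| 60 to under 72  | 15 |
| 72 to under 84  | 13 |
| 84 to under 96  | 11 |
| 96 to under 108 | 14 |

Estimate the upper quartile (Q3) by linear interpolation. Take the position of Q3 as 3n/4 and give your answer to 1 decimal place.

73.4

Cumulative frequencies: 16, 36, 75, 93, 108, 121, 132, 146
n = 146; position = 3n/4 = 109.5.
This falls in the class 72 to under 84: L = 72, F = 108, f = 13, h = 12.
Upper quartile ≈ 72 + ((109.5 − 108) / 13) × 12 = 73.3846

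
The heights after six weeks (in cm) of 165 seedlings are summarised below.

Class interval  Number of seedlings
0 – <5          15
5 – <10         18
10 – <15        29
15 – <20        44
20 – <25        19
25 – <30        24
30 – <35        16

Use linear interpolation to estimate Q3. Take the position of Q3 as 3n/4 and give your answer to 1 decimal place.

24.7

Cumulative frequencies: 15, 33, 62, 106, 125, 149, 165
n = 165; position = 3n/4 = 123.75.
This falls in the class 20 – <25: L = 20, F = 106, f = 19, h = 5.
Upper quartile ≈ 20 + ((123.75 − 106) / 19) × 5 = 24.6711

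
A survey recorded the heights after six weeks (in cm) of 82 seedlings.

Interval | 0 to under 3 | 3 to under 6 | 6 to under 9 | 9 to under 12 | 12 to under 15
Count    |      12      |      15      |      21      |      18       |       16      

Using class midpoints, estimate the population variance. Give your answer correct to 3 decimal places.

15.753

Midpoints: 1.5, 4.5, 7.5, 10.5, 13.5
n = 82, Σfm = 648, mean = 7.9024
Σfm² = 6412.5
Σf(m − x̄)² = Σfm² − (Σfm)²/n = 6412.5 − 648²/82 = 1291.7195
Population variance = 1291.7195 / 82 = 15.7527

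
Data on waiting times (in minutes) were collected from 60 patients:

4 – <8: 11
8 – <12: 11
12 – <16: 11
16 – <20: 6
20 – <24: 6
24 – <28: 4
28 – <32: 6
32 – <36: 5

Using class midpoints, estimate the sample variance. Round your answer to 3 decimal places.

83.182

Midpoints: 6, 10, 14, 18, 22, 26, 30, 34
n = 60, Σfm = 1024, mean = 17.0667
Σfm² = 22384
Σf(m − x̄)² = Σfm² − (Σfm)²/n = 22384 − 1024²/60 = 4907.7333
Sample variance = 4907.7333 / 59 = 83.1819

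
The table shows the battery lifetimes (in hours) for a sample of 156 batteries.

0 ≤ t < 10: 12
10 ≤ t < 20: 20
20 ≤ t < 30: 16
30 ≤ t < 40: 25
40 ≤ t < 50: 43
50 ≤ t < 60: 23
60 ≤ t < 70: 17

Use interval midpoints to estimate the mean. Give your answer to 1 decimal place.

38.1

Midpoints: 5, 15, 25, 35, 45, 55, 65
Σfm = 12×5 + 20×15 + 16×25 + 25×35 + 43×45 + 23×55 + 17×65 = 5940
n = Σf = 156
Mean = 5940 / 156 = 38.0769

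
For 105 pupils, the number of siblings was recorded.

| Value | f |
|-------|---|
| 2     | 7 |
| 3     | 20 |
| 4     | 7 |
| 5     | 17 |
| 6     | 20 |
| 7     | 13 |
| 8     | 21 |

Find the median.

6

Cumulative frequencies: 7, 27, 34, 51, 71, 84, 105
n = 105, so the median is the value in position (n+1)/2 = 53.
Position 53 falls at value 6.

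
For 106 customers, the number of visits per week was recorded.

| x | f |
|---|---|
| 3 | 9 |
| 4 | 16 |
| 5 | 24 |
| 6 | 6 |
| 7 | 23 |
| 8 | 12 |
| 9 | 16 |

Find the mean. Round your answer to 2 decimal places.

Values: 3, 4, 5, 6, 7, 8, 9
Σfx = 9×3 + 16×4 + 24×5 + 6×6 + 23×7 + 12×8 + 16×9 = 648
n = Σf = 106
Mean = 648 / 106 = 6.1132

6.11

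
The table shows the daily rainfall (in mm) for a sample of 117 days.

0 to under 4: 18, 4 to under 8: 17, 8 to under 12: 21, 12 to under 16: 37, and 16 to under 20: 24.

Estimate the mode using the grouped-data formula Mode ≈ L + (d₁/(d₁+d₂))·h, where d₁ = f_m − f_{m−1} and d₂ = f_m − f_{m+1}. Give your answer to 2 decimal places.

14.21

Modal class: 12 to under 16 (highest frequency 37).
d₁ = 37 − 21 = 16, d₂ = 37 − 24 = 13
Mode ≈ 12 + (16/(16+13)) × 4 = 12 + 2.2069 = 14.2069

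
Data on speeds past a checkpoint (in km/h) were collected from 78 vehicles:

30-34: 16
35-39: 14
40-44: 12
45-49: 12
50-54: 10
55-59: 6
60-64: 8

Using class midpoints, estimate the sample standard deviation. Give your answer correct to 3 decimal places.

9.793

Midpoints: 32, 37, 42, 47, 52, 57, 62
n = 78, Σfm = 3456, mean = 44.3077
Σfm² = 160512
Σf(m − x̄)² = Σfm² − (Σfm)²/n = 160512 − 3456²/78 = 7384.6154
Sample variance = 7384.6154 / 77 = 95.9041
Standard deviation = √95.9041 = 9.7931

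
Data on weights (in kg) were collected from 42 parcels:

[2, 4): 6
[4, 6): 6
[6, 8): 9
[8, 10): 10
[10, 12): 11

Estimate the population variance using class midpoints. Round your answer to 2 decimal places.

Midpoints: 3, 5, 7, 9, 11
n = 42, Σfm = 322, mean = 7.6667
Σfm² = 2786
Σf(m − x̄)² = Σfm² − (Σfm)²/n = 2786 − 322²/42 = 317.3333
Population variance = 317.3333 / 42 = 7.5556

7.56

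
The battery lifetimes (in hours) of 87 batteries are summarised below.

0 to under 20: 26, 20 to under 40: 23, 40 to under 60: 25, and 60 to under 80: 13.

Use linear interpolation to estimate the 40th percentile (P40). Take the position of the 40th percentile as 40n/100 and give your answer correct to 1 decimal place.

27.7

Cumulative frequencies: 26, 49, 74, 87
n = 87; position = 40n/100 = 34.8.
This falls in the class 20 to under 40: L = 20, F = 26, f = 23, h = 20.
40th percentile ≈ 20 + ((34.8 − 26) / 23) × 20 = 27.6522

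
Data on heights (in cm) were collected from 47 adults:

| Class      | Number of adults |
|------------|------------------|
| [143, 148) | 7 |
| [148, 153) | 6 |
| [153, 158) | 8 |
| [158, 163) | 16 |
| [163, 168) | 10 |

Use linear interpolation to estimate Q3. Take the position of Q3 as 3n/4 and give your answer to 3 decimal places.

Cumulative frequencies: 7, 13, 21, 37, 47
n = 47; position = 3n/4 = 35.25.
This falls in the class [158, 163): L = 158, F = 21, f = 16, h = 5.
Upper quartile ≈ 158 + ((35.25 − 21) / 16) × 5 = 162.4531

162.453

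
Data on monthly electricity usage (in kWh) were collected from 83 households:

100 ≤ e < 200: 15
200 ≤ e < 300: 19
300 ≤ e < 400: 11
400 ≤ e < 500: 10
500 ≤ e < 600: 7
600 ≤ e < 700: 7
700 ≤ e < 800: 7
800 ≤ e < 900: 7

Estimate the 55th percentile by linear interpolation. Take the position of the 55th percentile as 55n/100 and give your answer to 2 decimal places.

406.50

Cumulative frequencies: 15, 34, 45, 55, 62, 69, 76, 83
n = 83; position = 55n/100 = 45.65.
This falls in the class 400 ≤ e < 500: L = 400, F = 45, f = 10, h = 100.
55th percentile ≈ 400 + ((45.65 − 45) / 10) × 100 = 406.5000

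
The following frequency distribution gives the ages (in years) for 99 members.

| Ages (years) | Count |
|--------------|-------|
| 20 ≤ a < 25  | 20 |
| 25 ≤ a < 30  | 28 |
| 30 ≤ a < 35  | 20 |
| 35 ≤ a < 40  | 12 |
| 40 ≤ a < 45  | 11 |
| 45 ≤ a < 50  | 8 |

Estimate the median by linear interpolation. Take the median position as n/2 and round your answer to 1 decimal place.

Cumulative frequencies: 20, 48, 68, 80, 91, 99
n = 99; position = n/2 = 49.5.
This falls in the class 30 ≤ a < 35: L = 30, F = 48, f = 20, h = 5.
Median ≈ 30 + ((49.5 − 48) / 20) × 5 = 30.3750

30.4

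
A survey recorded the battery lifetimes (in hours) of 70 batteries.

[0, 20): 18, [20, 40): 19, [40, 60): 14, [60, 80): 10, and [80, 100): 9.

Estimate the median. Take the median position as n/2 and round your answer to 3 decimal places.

37.895

Cumulative frequencies: 18, 37, 51, 61, 70
n = 70; position = n/2 = 35.
This falls in the class [20, 40): L = 20, F = 18, f = 19, h = 20.
Median ≈ 20 + ((35 − 18) / 19) × 20 = 37.8947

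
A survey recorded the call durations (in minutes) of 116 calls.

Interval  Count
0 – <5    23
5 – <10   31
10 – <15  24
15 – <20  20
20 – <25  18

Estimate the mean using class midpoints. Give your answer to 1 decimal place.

Midpoints: 2.5, 7.5, 12.5, 17.5, 22.5
Σfm = 23×2.5 + 31×7.5 + 24×12.5 + 20×17.5 + 18×22.5 = 1345
n = Σf = 116
Mean = 1345 / 116 = 11.5948

11.6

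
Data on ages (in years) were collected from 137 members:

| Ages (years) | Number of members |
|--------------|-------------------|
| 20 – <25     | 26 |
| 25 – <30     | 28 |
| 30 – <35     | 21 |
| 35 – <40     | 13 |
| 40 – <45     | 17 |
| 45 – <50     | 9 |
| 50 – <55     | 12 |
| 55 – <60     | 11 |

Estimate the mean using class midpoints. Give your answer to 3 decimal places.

Midpoints: 22.5, 27.5, 32.5, 37.5, 42.5, 47.5, 52.5, 57.5
Σfm = 26×22.5 + 28×27.5 + 21×32.5 + 13×37.5 + 17×42.5 + 9×47.5 + 12×52.5 + 11×57.5 = 4937.5
n = Σf = 137
Mean = 4937.5 / 137 = 36.0401

36.040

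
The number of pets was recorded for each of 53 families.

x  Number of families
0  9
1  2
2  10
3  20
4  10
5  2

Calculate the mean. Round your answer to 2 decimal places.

2.49

Values: 0, 1, 2, 3, 4, 5
Σfx = 9×0 + 2×1 + 10×2 + 20×3 + 10×4 + 2×5 = 132
n = Σf = 53
Mean = 132 / 53 = 2.4906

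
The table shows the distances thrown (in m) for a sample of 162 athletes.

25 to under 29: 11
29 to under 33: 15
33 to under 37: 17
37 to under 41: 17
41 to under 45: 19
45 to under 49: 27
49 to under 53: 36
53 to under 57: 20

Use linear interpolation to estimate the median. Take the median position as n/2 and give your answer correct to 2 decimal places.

Cumulative frequencies: 11, 26, 43, 60, 79, 106, 142, 162
n = 162; position = n/2 = 81.
This falls in the class 45 to under 49: L = 45, F = 79, f = 27, h = 4.
Median ≈ 45 + ((81 − 79) / 27) × 4 = 45.2963

45.30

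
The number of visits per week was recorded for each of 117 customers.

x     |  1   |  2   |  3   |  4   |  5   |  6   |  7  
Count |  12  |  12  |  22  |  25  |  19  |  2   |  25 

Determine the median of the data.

4

Cumulative frequencies: 12, 24, 46, 71, 90, 92, 117
n = 117, so the median is the value in position (n+1)/2 = 59.
Position 59 falls at value 4.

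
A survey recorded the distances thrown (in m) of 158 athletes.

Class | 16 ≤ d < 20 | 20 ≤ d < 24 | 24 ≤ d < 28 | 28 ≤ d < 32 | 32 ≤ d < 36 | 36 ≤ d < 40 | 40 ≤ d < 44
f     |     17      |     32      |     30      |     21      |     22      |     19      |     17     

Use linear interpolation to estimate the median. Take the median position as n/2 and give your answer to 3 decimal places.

Cumulative frequencies: 17, 49, 79, 100, 122, 141, 158
n = 158; position = n/2 = 79.
This falls in the class 24 ≤ d < 28: L = 24, F = 49, f = 30, h = 4.
Median ≈ 24 + ((79 − 49) / 30) × 4 = 28.0000

28.000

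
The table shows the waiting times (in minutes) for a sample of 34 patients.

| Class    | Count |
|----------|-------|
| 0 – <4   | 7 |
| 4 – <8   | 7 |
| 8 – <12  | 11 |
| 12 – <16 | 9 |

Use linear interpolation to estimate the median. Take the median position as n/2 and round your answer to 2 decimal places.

Cumulative frequencies: 7, 14, 25, 34
n = 34; position = n/2 = 17.
This falls in the class 8 – <12: L = 8, F = 14, f = 11, h = 4.
Median ≈ 8 + ((17 − 14) / 11) × 4 = 9.0909

9.09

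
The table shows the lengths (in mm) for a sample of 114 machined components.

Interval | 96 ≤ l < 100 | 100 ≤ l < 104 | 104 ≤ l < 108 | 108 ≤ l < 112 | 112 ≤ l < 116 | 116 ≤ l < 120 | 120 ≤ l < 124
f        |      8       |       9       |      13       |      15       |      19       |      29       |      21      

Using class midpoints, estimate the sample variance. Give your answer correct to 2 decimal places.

54.04

Midpoints: 98, 102, 106, 110, 114, 118, 122
n = 114, Σfm = 12880, mean = 112.9825
Σfm² = 1461320
Σf(m − x̄)² = Σfm² − (Σfm)²/n = 1461320 − 12880²/114 = 6105.9649
Sample variance = 6105.9649 / 113 = 54.0351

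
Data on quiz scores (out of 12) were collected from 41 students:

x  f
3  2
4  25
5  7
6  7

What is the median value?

Cumulative frequencies: 2, 27, 34, 41
n = 41, so the median is the value in position (n+1)/2 = 21.
Position 21 falls at value 4.

4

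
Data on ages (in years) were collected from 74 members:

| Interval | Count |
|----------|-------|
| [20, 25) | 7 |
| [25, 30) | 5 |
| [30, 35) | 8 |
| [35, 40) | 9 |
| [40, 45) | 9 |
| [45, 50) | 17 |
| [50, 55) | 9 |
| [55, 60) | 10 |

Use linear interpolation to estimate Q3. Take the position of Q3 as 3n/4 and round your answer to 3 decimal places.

50.278

Cumulative frequencies: 7, 12, 20, 29, 38, 55, 64, 74
n = 74; position = 3n/4 = 55.5.
This falls in the class [50, 55): L = 50, F = 55, f = 9, h = 5.
Upper quartile ≈ 50 + ((55.5 − 55) / 9) × 5 = 50.2778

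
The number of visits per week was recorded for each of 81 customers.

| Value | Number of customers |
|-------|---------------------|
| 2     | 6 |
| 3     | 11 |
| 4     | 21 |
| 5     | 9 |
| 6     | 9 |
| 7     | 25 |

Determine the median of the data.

5

Cumulative frequencies: 6, 17, 38, 47, 56, 81
n = 81, so the median is the value in position (n+1)/2 = 41.
Position 41 falls at value 5.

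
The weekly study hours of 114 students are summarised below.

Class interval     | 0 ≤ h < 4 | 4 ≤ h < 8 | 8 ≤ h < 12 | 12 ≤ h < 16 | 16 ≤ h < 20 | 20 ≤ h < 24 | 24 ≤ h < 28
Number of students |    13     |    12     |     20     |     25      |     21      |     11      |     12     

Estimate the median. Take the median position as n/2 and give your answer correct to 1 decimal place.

Cumulative frequencies: 13, 25, 45, 70, 91, 102, 114
n = 114; position = n/2 = 57.
This falls in the class 12 ≤ h < 16: L = 12, F = 45, f = 25, h = 4.
Median ≈ 12 + ((57 − 45) / 25) × 4 = 13.9200

13.9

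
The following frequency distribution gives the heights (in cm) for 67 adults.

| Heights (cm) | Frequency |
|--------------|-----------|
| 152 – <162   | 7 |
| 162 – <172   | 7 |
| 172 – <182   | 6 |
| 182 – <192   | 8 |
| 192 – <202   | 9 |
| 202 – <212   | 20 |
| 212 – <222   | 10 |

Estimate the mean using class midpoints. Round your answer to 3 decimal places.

Midpoints: 157, 167, 177, 187, 197, 207, 217
Σfm = 7×157 + 7×167 + 6×177 + 8×187 + 9×197 + 20×207 + 10×217 = 12909
n = Σf = 67
Mean = 12909 / 67 = 192.6716

192.672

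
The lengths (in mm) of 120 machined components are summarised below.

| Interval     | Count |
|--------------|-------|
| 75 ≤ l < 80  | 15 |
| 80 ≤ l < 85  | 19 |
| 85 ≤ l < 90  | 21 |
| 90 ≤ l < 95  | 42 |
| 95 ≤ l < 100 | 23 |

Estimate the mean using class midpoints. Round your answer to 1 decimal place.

89.1

Midpoints: 77.5, 82.5, 87.5, 92.5, 97.5
Σfm = 15×77.5 + 19×82.5 + 21×87.5 + 42×92.5 + 23×97.5 = 10695
n = Σf = 120
Mean = 10695 / 120 = 89.1250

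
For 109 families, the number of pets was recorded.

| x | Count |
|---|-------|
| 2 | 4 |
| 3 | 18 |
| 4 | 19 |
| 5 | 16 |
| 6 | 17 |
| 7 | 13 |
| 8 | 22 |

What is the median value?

5

Cumulative frequencies: 4, 22, 41, 57, 74, 87, 109
n = 109, so the median is the value in position (n+1)/2 = 55.
Position 55 falls at value 5.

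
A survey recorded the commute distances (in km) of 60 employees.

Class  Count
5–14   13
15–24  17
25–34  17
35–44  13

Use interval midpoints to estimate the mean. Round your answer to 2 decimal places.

24.50

Midpoints: 9.5, 19.5, 29.5, 39.5
Σfm = 13×9.5 + 17×19.5 + 17×29.5 + 13×39.5 = 1470
n = Σf = 60
Mean = 1470 / 60 = 24.5000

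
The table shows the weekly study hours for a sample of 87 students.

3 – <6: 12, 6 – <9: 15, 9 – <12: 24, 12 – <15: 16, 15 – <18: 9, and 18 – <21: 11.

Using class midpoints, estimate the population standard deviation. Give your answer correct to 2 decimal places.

4.60

Midpoints: 4.5, 7.5, 10.5, 13.5, 16.5, 19.5
n = 87, Σfm = 997.5, mean = 11.4655
Σfm² = 13281.75
Σf(m − x̄)² = Σfm² − (Σfm)²/n = 13281.75 − 997.5²/87 = 1844.8966
Population variance = 1844.8966 / 87 = 21.2057
Standard deviation = √21.2057 = 4.6050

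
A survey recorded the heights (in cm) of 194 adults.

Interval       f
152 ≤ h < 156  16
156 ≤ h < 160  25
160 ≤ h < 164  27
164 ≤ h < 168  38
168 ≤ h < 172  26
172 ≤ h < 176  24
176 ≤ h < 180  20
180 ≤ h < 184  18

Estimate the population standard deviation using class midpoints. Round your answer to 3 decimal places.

8.260

Midpoints: 154, 158, 162, 166, 170, 174, 178, 182
n = 194, Σfm = 32528, mean = 167.6701
Σfm² = 5467208
Σf(m − x̄)² = Σfm² − (Σfm)²/n = 5467208 − 32528²/194 = 13234.8866
Population variance = 13234.8866 / 194 = 68.2211
Standard deviation = √68.2211 = 8.2596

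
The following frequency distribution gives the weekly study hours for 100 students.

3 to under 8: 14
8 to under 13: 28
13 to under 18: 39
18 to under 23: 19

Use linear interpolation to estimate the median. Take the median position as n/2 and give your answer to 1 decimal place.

14.0

Cumulative frequencies: 14, 42, 81, 100
n = 100; position = n/2 = 50.
This falls in the class 13 to under 18: L = 13, F = 42, f = 39, h = 5.
Median ≈ 13 + ((50 − 42) / 39) × 5 = 14.0256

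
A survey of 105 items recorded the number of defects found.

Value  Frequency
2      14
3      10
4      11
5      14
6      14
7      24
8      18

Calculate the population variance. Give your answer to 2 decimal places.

4.11

Values: 2, 3, 4, 5, 6, 7, 8
n = 105, Σfx = 568, mean = 5.4095
Σfx² = 3504
Σf(x − x̄)² = Σfx² − (Σfx)²/n = 3504 − 568²/105 = 431.3905
Population variance = 431.3905 / 105 = 4.1085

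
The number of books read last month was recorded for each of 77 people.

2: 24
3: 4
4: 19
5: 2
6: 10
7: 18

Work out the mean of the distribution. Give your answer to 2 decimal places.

Values: 2, 3, 4, 5, 6, 7
Σfx = 24×2 + 4×3 + 19×4 + 2×5 + 10×6 + 18×7 = 332
n = Σf = 77
Mean = 332 / 77 = 4.3117

4.31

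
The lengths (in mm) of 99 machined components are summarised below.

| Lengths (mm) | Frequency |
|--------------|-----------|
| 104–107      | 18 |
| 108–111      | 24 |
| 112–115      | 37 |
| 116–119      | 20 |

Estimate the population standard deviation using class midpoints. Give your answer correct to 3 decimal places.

4.017

Midpoints: 105.5, 109.5, 113.5, 117.5
n = 99, Σfm = 11076.5, mean = 111.8838
Σfm² = 1240878.75
Σf(m − x̄)² = Σfm² − (Σfm)²/n = 1240878.75 − 11076.5²/99 = 1597.4141
Population variance = 1597.4141 / 99 = 16.1355
Standard deviation = √16.1355 = 4.0169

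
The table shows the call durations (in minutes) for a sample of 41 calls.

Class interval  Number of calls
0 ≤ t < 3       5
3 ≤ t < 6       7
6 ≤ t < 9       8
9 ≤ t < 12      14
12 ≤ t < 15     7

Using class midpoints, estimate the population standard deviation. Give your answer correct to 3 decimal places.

Midpoints: 1.5, 4.5, 7.5, 10.5, 13.5
n = 41, Σfm = 340.5, mean = 8.3049
Σfm² = 3422.25
Σf(m − x̄)² = Σfm² − (Σfm)²/n = 3422.25 − 340.5²/41 = 594.4390
Population variance = 594.4390 / 41 = 14.4985
Standard deviation = √14.4985 = 3.8077

3.808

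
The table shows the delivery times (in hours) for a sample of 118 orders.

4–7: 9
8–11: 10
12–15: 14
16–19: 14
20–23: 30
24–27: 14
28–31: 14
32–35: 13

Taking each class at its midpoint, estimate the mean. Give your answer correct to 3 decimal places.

Midpoints: 5.5, 9.5, 13.5, 17.5, 21.5, 25.5, 29.5, 33.5
Σfm = 9×5.5 + 10×9.5 + 14×13.5 + 14×17.5 + 30×21.5 + 14×25.5 + 14×29.5 + 13×33.5 = 2429
n = Σf = 118
Mean = 2429 / 118 = 20.5847

20.585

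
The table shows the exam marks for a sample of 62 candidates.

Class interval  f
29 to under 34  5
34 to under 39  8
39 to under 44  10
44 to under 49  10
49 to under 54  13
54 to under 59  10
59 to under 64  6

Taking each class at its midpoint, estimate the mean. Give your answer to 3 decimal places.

47.306

Midpoints: 31.5, 36.5, 41.5, 46.5, 51.5, 56.5, 61.5
Σfm = 5×31.5 + 8×36.5 + 10×41.5 + 10×46.5 + 13×51.5 + 10×56.5 + 6×61.5 = 2933
n = Σf = 62
Mean = 2933 / 62 = 47.3065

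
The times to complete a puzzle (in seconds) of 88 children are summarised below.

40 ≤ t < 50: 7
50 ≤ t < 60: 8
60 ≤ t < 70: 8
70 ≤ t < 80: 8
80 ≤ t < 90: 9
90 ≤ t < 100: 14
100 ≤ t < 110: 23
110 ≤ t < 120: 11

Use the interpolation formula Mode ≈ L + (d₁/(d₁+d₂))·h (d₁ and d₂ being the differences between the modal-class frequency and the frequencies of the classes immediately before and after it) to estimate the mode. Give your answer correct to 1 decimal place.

Modal class: 100 ≤ t < 110 (highest frequency 23).
d₁ = 23 − 14 = 9, d₂ = 23 − 11 = 12
Mode ≈ 100 + (9/(9+12)) × 10 = 100 + 4.2857 = 104.2857

104.3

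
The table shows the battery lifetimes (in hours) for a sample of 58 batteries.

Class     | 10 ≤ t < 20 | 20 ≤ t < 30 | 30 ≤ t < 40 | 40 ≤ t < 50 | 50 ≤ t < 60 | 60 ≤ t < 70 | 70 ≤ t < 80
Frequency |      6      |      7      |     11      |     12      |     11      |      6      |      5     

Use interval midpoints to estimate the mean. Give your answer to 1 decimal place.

44.1

Midpoints: 15, 25, 35, 45, 55, 65, 75
Σfm = 6×15 + 7×25 + 11×35 + 12×45 + 11×55 + 6×65 + 5×75 = 2560
n = Σf = 58
Mean = 2560 / 58 = 44.1379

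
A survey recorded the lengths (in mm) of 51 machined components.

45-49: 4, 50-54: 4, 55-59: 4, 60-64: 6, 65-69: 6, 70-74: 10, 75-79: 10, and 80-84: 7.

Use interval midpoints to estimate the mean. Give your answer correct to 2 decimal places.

67.88

Midpoints: 47, 52, 57, 62, 67, 72, 77, 82
Σfm = 4×47 + 4×52 + 4×57 + 6×62 + 6×67 + 10×72 + 10×77 + 7×82 = 3462
n = Σf = 51
Mean = 3462 / 51 = 67.8824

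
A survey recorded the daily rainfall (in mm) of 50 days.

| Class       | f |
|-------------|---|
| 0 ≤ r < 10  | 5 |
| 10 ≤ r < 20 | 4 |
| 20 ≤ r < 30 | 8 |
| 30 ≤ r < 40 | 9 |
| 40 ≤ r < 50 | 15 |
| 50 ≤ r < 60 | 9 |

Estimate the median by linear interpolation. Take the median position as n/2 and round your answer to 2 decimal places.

38.89

Cumulative frequencies: 5, 9, 17, 26, 41, 50
n = 50; position = n/2 = 25.
This falls in the class 30 ≤ r < 40: L = 30, F = 17, f = 9, h = 10.
Median ≈ 30 + ((25 − 17) / 9) × 10 = 38.8889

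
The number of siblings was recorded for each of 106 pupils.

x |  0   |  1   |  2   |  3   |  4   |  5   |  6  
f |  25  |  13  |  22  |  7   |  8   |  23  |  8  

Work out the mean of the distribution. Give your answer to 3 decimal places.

Values: 0, 1, 2, 3, 4, 5, 6
Σfx = 25×0 + 13×1 + 22×2 + 7×3 + 8×4 + 23×5 + 8×6 = 273
n = Σf = 106
Mean = 273 / 106 = 2.5755

2.575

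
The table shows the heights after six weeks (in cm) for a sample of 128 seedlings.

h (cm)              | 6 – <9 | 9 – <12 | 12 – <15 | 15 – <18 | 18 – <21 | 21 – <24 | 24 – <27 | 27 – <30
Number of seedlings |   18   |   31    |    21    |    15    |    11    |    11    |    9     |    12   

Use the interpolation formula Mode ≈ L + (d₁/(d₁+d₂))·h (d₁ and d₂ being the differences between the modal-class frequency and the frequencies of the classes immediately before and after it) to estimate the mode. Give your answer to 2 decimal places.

Modal class: 9 – <12 (highest frequency 31).
d₁ = 31 − 18 = 13, d₂ = 31 − 21 = 10
Mode ≈ 9 + (13/(13+10)) × 3 = 9 + 1.6957 = 10.6957

10.70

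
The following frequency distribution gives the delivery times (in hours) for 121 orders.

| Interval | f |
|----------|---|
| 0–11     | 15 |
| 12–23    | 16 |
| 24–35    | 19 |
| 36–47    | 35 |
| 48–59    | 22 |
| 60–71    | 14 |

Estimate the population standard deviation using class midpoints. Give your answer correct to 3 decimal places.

18.206

Midpoints: 5.5, 17.5, 29.5, 41.5, 53.5, 65.5
n = 121, Σfm = 4469.5, mean = 36.9380
Σfm² = 205200.25
Σf(m − x̄)² = Σfm² − (Σfm)²/n = 205200.25 − 4469.5²/121 = 40105.7851
Population variance = 40105.7851 / 121 = 331.4528
Standard deviation = √331.4528 = 18.2058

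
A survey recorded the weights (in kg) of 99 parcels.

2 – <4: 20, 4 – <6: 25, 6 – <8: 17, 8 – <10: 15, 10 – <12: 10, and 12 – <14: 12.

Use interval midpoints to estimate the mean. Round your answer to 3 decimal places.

7.121

Midpoints: 3, 5, 7, 9, 11, 13
Σfm = 20×3 + 25×5 + 17×7 + 15×9 + 10×11 + 12×13 = 705
n = Σf = 99
Mean = 705 / 99 = 7.1212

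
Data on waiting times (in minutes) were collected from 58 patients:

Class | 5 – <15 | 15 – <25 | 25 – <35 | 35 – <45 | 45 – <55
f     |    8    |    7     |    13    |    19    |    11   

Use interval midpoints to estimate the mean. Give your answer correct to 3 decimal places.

33.103

Midpoints: 10, 20, 30, 40, 50
Σfm = 8×10 + 7×20 + 13×30 + 19×40 + 11×50 = 1920
n = Σf = 58
Mean = 1920 / 58 = 33.1034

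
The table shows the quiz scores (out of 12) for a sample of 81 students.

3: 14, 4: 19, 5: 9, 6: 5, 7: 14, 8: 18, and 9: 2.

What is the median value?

5

Cumulative frequencies: 14, 33, 42, 47, 61, 79, 81
n = 81, so the median is the value in position (n+1)/2 = 41.
Position 41 falls at value 5.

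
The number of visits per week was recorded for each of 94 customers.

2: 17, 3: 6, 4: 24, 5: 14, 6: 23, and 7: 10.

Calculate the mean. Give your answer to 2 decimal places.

Values: 2, 3, 4, 5, 6, 7
Σfx = 17×2 + 6×3 + 24×4 + 14×5 + 23×6 + 10×7 = 426
n = Σf = 94
Mean = 426 / 94 = 4.5319

4.53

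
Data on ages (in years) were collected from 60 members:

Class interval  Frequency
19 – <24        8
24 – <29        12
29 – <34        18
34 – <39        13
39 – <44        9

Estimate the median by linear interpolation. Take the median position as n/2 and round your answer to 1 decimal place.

31.8

Cumulative frequencies: 8, 20, 38, 51, 60
n = 60; position = n/2 = 30.
This falls in the class 29 – <34: L = 29, F = 20, f = 18, h = 5.
Median ≈ 29 + ((30 − 20) / 18) × 5 = 31.7778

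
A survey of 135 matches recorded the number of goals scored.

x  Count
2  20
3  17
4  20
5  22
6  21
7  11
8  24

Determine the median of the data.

Cumulative frequencies: 20, 37, 57, 79, 100, 111, 135
n = 135, so the median is the value in position (n+1)/2 = 68.
Position 68 falls at value 5.

5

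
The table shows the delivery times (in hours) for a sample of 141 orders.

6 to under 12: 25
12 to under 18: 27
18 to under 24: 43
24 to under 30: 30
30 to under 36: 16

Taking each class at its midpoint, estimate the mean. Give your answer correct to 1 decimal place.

Midpoints: 9, 15, 21, 27, 33
Σfm = 25×9 + 27×15 + 43×21 + 30×27 + 16×33 = 2871
n = Σf = 141
Mean = 2871 / 141 = 20.3617

20.4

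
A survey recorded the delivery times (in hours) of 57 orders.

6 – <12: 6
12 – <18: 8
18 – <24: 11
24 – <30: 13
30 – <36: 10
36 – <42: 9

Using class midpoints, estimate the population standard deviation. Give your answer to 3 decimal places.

9.333

Midpoints: 9, 15, 21, 27, 33, 39
n = 57, Σfm = 1437, mean = 25.2105
Σfm² = 41193
Σf(m − x̄)² = Σfm² − (Σfm)²/n = 41193 − 1437²/57 = 4965.4737
Population variance = 4965.4737 / 57 = 87.1136
Standard deviation = √87.1136 = 9.3335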